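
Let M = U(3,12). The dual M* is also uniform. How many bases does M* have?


The dual of U(r,n) is U(n-r, n) = U(9,12).
Bases of U(9,12) are all (9)-element subsets.
|B(M*)| = C(12,9) = 220.

220


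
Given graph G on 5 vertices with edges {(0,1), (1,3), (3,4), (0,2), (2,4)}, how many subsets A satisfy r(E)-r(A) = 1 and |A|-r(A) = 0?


R(x,y) = sum over A in 2^E of x^(r(E)-r(A)) * y^(|A|-r(A)).
G has 5 vertices, 5 edges. r(E) = 4.
Enumerate all 2^5 = 32 subsets.
Count subsets with r(E)-r(A)=1 and |A|-r(A)=0: 10.

10


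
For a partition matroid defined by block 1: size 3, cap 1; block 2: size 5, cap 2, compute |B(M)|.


A basis picks exactly ci elements from block i.
Number of bases = product of C(|Si|, ci).
= C(3,1) * C(5,2)
= 3 * 10
= 30.

30


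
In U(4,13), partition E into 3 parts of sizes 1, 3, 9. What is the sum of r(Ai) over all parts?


r(Ai) = min(|Ai|, 4) for each part.
Sum = min(1,4) + min(3,4) + min(9,4)
    = 1 + 3 + 4
    = 8.

8


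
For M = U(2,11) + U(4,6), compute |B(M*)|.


(M1+M2)* = M1* + M2*.
M1* = U(9,11), bases: C(11,9) = 55.
M2* = U(2,6), bases: C(6,2) = 15.
|B(M*)| = 55 * 15 = 825.

825


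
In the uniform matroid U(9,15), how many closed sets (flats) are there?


Flats of U(9,15): every subset of size < 9 is a flat, plus E itself.
Count = C(15,0) + C(15,1) + C(15,2) + C(15,3) + C(15,4) + C(15,5) + C(15,6) + C(15,7) + C(15,8) + 1
     = 1 + 15 + 105 + 455 + 1365 + 3003 + 5005 + 6435 + 6435 + 1
     = 22820.

22820


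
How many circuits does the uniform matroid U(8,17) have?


In U(8,17), circuits are the (9)-element subsets.
Any set of 9 elements is dependent, and removing any one element gives
an independent set of size 8, so it is a minimal dependent set.
Number of circuits = C(17,9) = 17! / (9! * 8!) = 24310.

24310


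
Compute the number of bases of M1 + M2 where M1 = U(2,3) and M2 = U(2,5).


Bases of a direct sum M1 + M2: |B| = |B(M1)| * |B(M2)|.
|B(U(2,3))| = C(3,2) = 3.
|B(U(2,5))| = C(5,2) = 10.
Total bases = 3 * 10 = 30.

30


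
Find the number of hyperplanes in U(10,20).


Hyperplanes of U(10,20) are flats of rank 9.
In a uniform matroid, these are exactly the (9)-element subsets.
Count = (20 choose 9) = 167960.

167960


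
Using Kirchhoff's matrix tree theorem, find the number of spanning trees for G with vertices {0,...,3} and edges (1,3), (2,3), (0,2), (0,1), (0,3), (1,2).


By Kirchhoff's matrix tree theorem, the number of spanning trees equals
the determinant of any cofactor of the Laplacian matrix L.
G has 4 vertices and 6 edges.
Computing the (3 x 3) cofactor determinant gives 16.

16


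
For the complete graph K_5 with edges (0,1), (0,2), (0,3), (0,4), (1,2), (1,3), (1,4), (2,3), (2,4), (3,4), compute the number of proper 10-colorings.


P(K_5, k) = k(k-1)(k-2)...(k-4).
P(10) = (10) * (9) * (8) * (7) * (6) = 30240.

30240


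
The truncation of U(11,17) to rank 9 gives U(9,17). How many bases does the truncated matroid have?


Truncating U(11,17) to rank 9 gives U(9,17).
Bases of U(9,17) are all 9-element subsets of 17 elements.
Number of bases = C(17,9) = 17! / (9! * 8!) = 24310.

24310


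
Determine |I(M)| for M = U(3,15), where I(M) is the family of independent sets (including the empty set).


Independent sets of U(3,15) are all subsets of size <= 3.
Count = (15 choose 0) + (15 choose 1) + (15 choose 2) + (15 choose 3)
     = 1 + 15 + 105 + 455
     = 576.

576


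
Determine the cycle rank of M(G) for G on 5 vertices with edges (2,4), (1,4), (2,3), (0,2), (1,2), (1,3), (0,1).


Cycle rank (nullity) = |E| - r(M) = |E| - (|V| - c).
|E| = 7, |V| = 5, c = 1.
Nullity = 7 - (5 - 1) = 7 - 4 = 3.

3


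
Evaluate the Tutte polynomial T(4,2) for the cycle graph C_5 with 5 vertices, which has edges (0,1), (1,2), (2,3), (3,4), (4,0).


T(C_5; x,y) = x + x^2 + ... + x^(4) + y.
T(4,2) = 4^1 + 4^2 + 4^3 + 4^4 + 2
= 4 + 16 + 64 + 256 + 2
= 342.

342


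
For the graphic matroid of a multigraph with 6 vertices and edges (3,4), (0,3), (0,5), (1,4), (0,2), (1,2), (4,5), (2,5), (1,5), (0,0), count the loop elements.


In a graphic matroid, a loop is a self-loop edge (u,u) with rank 0.
Examining all 10 edges for self-loops...
Self-loops found: (0,0)
Number of loops = 1.

1


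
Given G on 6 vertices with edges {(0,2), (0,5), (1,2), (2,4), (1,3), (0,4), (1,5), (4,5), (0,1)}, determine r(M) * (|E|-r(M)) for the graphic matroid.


r(M) = |V| - c = 6 - 1 = 5.
nullity = |E| - r(M) = 9 - 5 = 4.
Product = 5 * 4 = 20.

20


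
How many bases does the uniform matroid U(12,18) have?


Bases of U(12,18) are all 12-element subsets of the 18-element ground set.
Number of bases = C(18,12).
C(18,12) = 18! / (12! * 6!) = 18564.

18564


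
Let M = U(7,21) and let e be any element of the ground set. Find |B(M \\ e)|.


Deleting e from U(7,21) gives U(7,20) since n > r.
Bases of U(7,20) = (20 choose 7) = 77520.

77520


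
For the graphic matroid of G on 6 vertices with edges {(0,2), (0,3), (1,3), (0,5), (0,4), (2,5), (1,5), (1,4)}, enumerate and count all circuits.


A circuit in a graphic matroid = edge set of a simple cycle.
G has 6 vertices and 8 edges.
Enumerating all minimal edge subsets forming cycles...
Total circuits found: 6.

6


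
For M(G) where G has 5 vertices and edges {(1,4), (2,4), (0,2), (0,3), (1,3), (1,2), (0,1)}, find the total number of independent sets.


An independent set in a graphic matroid is an acyclic edge subset.
G has 5 vertices and 7 edges.
Enumerate all 2^7 = 128 subsets, checking for acyclicity.
Total independent sets = 82.

82


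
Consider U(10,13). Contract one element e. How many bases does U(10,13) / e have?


Contracting e from U(10,13) gives U(9,12).
Bases of U(9,12) = (12 choose 9) = 220.

220


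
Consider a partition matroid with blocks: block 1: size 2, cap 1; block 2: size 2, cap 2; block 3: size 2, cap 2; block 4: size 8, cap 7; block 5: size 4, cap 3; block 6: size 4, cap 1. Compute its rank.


Rank of a partition matroid = sum of min(|Si|, ci) for each block.
= min(2,1) + min(2,2) + min(2,2) + min(8,7) + min(4,3) + min(4,1)
= 1 + 2 + 2 + 7 + 3 + 1
= 16.

16


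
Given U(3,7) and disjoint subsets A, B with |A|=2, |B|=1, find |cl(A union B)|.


|A union B| = 2 + 1 = 3 (disjoint).
In U(3,7), cl(S) = S if |S| < 3, else cl(S) = E.
Since 3 >= 3, cl(A union B) = E.
|cl(A union B)| = 7.

7


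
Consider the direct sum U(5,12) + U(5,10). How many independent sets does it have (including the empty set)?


For a direct sum, |I(M1+M2)| = |I(M1)| * |I(M2)|.
|I(U(5,12))| = sum C(12,k) for k=0..5 = 1586.
|I(U(5,10))| = sum C(10,k) for k=0..5 = 638.
Total = 1586 * 638 = 1011868.

1011868


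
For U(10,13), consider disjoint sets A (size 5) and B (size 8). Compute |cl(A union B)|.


|A union B| = 5 + 8 = 13 (disjoint).
In U(10,13), cl(S) = S if |S| < 10, else cl(S) = E.
Since 13 >= 10, cl(A union B) = E.
|cl(A union B)| = 13.

13


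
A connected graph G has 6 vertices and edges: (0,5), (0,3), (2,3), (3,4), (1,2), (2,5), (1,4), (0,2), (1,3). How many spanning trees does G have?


By Kirchhoff's matrix tree theorem, the number of spanning trees equals
the determinant of any cofactor of the Laplacian matrix L.
G has 6 vertices and 9 edges.
Computing the (5 x 5) cofactor determinant gives 55.

55


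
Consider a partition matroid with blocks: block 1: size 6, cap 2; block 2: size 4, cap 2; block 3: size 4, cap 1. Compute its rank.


Rank of a partition matroid = sum of min(|Si|, ci) for each block.
= min(6,2) + min(4,2) + min(4,1)
= 2 + 2 + 1
= 5.

5


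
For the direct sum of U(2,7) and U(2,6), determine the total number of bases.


Bases of a direct sum M1 + M2: |B| = |B(M1)| * |B(M2)|.
|B(U(2,7))| = C(7,2) = 21.
|B(U(2,6))| = C(6,2) = 15.
Total bases = 21 * 15 = 315.

315


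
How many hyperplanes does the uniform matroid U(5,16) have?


Hyperplanes of U(5,16) are flats of rank 4.
In a uniform matroid, these are exactly the (4)-element subsets.
Count = (16 choose 4) = 1820.

1820


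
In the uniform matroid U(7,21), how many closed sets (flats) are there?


Flats of U(7,21): every subset of size < 7 is a flat, plus E itself.
Count = C(21,0) + C(21,1) + C(21,2) + C(21,3) + C(21,4) + C(21,5) + C(21,6) + 1
     = 1 + 21 + 210 + 1330 + 5985 + 20349 + 54264 + 1
     = 82161.

82161


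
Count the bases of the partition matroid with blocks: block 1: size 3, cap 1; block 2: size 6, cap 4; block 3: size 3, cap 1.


A basis picks exactly ci elements from block i.
Number of bases = product of C(|Si|, ci).
= C(3,1) * C(6,4) * C(3,1)
= 3 * 15 * 3
= 135.

135


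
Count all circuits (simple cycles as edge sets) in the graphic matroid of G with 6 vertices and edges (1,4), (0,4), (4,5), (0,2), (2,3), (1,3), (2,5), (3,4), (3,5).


A circuit in a graphic matroid = edge set of a simple cycle.
G has 6 vertices and 9 edges.
Enumerating all minimal edge subsets forming cycles...
Total circuits found: 12.

12


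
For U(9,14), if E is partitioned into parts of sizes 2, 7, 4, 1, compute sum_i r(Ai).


r(Ai) = min(|Ai|, 9) for each part.
Sum = min(2,9) + min(7,9) + min(4,9) + min(1,9)
    = 2 + 7 + 4 + 1
    = 14.

14


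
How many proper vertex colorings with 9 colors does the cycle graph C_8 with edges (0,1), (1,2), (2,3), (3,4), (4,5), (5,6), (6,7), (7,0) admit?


P(C_8, k) = (k-1)^8 + (-1)^8*(k-1).
P(9) = (8)^8 + 8
= 16777216 + 8 = 16777224.

16777224


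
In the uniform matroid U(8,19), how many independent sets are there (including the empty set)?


Independent sets of U(8,19) are all subsets of size <= 8.
Count = C(19,0) + C(19,1) + C(19,2) + C(19,3) + C(19,4) + C(19,5) + C(19,6) + C(19,7) + C(19,8)
     = 1 + 19 + 171 + 969 + 3876 + 11628 + 27132 + 50388 + 75582
     = 169766.

169766


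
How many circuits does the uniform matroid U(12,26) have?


In U(12,26), circuits are the (13)-element subsets.
Any set of 13 elements is dependent, and removing any one element gives
an independent set of size 12, so it is a minimal dependent set.
Number of circuits = C(26,13) = 26! / (13! * 13!) = 10400600.

10400600


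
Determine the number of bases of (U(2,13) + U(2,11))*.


(M1+M2)* = M1* + M2*.
M1* = U(11,13), bases: C(13,11) = 78.
M2* = U(9,11), bases: C(11,9) = 55.
|B(M*)| = 78 * 55 = 4290.

4290


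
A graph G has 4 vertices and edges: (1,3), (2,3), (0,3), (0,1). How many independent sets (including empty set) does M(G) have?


An independent set in a graphic matroid is an acyclic edge subset.
G has 4 vertices and 4 edges.
Enumerate all 2^4 = 16 subsets, checking for acyclicity.
Total independent sets = 14.

14


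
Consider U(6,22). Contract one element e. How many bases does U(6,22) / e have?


Contracting e from U(6,22) gives U(5,21).
Bases of U(5,21) = (21 choose 5) = 20349.

20349


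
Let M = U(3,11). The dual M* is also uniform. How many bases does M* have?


The dual of U(r,n) is U(n-r, n) = U(8,11).
Bases of U(8,11) are all (8)-element subsets.
|B(M*)| = C(11,8) = 11! / (8! * 3!) = 165.

165


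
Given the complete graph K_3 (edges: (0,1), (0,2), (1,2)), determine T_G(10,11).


T(K_3; x,y) = x^2 + x + y.
T(10,11) = 100 + 10 + 11 = 121.

121


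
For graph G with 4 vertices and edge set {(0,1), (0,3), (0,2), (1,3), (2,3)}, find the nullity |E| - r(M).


Cycle rank (nullity) = |E| - r(M) = |E| - (|V| - c).
|E| = 5, |V| = 4, c = 1.
Nullity = 5 - (4 - 1) = 5 - 3 = 2.

2


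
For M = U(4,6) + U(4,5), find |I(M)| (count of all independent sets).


For a direct sum, |I(M1+M2)| = |I(M1)| * |I(M2)|.
|I(U(4,6))| = sum C(6,k) for k=0..4 = 57.
|I(U(4,5))| = sum C(5,k) for k=0..4 = 31.
Total = 57 * 31 = 1767.

1767


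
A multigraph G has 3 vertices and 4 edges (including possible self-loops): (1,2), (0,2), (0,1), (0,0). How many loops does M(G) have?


In a graphic matroid, a loop is a self-loop edge (u,u) with rank 0.
Examining all 4 edges for self-loops...
Self-loops found: (0,0)
Number of loops = 1.

1


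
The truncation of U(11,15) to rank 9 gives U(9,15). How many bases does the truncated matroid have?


Truncating U(11,15) to rank 9 gives U(9,15).
Bases of U(9,15) are all 9-element subsets of 15 elements.
Number of bases = C(15,9) = 5005.

5005


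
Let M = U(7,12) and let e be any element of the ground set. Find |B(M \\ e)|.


Deleting e from U(7,12) gives U(7,11) since n > r.
Bases of U(7,11) = C(11,7) = 11! / (7! * 4!) = 330.

330


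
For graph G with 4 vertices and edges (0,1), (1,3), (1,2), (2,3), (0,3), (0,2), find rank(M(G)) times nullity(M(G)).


r(M) = |V| - c = 4 - 1 = 3.
nullity = |E| - r(M) = 6 - 3 = 3.
Product = 3 * 3 = 9.

9


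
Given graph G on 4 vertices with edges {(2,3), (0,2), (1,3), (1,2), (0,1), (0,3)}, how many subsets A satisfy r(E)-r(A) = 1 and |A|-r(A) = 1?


R(x,y) = sum over A in 2^E of x^(r(E)-r(A)) * y^(|A|-r(A)).
G has 4 vertices, 6 edges. r(E) = 3.
Enumerate all 2^6 = 64 subsets.
Count subsets with r(E)-r(A)=1 and |A|-r(A)=1: 4.

4


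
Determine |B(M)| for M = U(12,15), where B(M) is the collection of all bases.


Bases of U(12,15) are all 12-element subsets of the 15-element ground set.
Number of bases = C(15,12).
(15 choose 12) = 455.

455


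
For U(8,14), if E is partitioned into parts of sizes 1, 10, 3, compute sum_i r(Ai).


r(Ai) = min(|Ai|, 8) for each part.
Sum = min(1,8) + min(10,8) + min(3,8)
    = 1 + 8 + 3
    = 12.

12


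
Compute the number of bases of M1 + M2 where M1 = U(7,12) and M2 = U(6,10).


Bases of a direct sum M1 + M2: |B| = |B(M1)| * |B(M2)|.
|B(U(7,12))| = C(12,7) = 792.
|B(U(6,10))| = C(10,6) = 210.
Total bases = 792 * 210 = 166320.

166320


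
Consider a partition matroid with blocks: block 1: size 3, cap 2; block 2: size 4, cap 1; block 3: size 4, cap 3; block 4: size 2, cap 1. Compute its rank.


Rank of a partition matroid = sum of min(|Si|, ci) for each block.
= min(3,2) + min(4,1) + min(4,3) + min(2,1)
= 2 + 1 + 3 + 1
= 7.

7


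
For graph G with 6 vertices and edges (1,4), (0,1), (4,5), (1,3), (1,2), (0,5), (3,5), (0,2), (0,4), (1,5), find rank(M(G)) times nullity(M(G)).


r(M) = |V| - c = 6 - 1 = 5.
nullity = |E| - r(M) = 10 - 5 = 5.
Product = 5 * 5 = 25.

25


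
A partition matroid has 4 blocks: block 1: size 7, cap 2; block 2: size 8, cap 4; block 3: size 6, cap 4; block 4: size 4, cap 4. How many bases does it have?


A basis picks exactly ci elements from block i.
Number of bases = product of C(|Si|, ci).
= C(7,2) * C(8,4) * C(6,4) * C(4,4)
= 21 * 70 * 15 * 1
= 22050.

22050


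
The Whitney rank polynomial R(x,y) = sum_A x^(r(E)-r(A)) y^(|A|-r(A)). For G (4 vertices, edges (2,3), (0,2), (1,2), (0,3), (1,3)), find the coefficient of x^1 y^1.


R(x,y) = sum over A in 2^E of x^(r(E)-r(A)) * y^(|A|-r(A)).
G has 4 vertices, 5 edges. r(E) = 3.
Enumerate all 2^5 = 32 subsets.
Count subsets with r(E)-r(A)=1 and |A|-r(A)=1: 2.

2


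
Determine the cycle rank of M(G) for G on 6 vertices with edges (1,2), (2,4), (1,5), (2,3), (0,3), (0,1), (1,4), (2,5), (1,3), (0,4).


Cycle rank (nullity) = |E| - r(M) = |E| - (|V| - c).
|E| = 10, |V| = 6, c = 1.
Nullity = 10 - (6 - 1) = 10 - 5 = 5.

5


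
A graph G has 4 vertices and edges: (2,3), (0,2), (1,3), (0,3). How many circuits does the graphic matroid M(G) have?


A circuit in a graphic matroid = edge set of a simple cycle.
G has 4 vertices and 4 edges.
Enumerating all minimal edge subsets forming cycles...
Total circuits found: 1.

1


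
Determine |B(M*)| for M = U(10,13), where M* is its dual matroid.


The dual of U(r,n) is U(n-r, n) = U(3,13).
Bases of U(3,13) are all (3)-element subsets.
|B(M*)| = C(13,3) = 13! / (3! * 10!) = 286.

286


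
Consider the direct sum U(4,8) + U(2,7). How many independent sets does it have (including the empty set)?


For a direct sum, |I(M1+M2)| = |I(M1)| * |I(M2)|.
|I(U(4,8))| = sum C(8,k) for k=0..4 = 163.
|I(U(2,7))| = sum C(7,k) for k=0..2 = 29.
Total = 163 * 29 = 4727.

4727


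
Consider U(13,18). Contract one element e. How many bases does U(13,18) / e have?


Contracting e from U(13,18) gives U(12,17).
Bases of U(12,17) = C(17,12) = 6188.

6188


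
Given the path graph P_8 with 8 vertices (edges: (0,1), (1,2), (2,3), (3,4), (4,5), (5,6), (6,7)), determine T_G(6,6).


A path on 8 vertices is a tree with 7 edges.
T(x,y) = x^(7) for any tree.
T(6,6) = 6^7 = 279936.

279936


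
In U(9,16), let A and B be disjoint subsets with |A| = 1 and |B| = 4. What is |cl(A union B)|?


|A union B| = 1 + 4 = 5 (disjoint).
In U(9,16), cl(S) = S if |S| < 9, else cl(S) = E.
Since 5 < 9, cl(A union B) = A union B.
|cl(A union B)| = 5.

5


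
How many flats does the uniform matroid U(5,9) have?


Flats of U(5,9): every subset of size < 5 is a flat, plus E itself.
Count = (9 choose 0) + (9 choose 1) + (9 choose 2) + (9 choose 3) + (9 choose 4) + 1
     = 1 + 9 + 36 + 84 + 126 + 1
     = 257.

257


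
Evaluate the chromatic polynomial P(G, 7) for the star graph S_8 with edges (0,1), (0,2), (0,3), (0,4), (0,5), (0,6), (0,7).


P(tree, k) = k * (k-1)^(7) for any tree on 8 vertices.
P(7) = 7 * 6^7 = 7 * 279936 = 1959552.

1959552


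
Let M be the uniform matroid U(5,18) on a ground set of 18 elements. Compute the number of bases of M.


Bases of U(5,18) are all 5-element subsets of the 18-element ground set.
Number of bases = C(18,5).
C(18,5) = 8568.

8568


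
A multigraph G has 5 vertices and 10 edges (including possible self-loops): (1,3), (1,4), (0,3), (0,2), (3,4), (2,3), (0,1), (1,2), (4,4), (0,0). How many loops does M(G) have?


In a graphic matroid, a loop is a self-loop edge (u,u) with rank 0.
Examining all 10 edges for self-loops...
Self-loops found: (4,4), (0,0)
Number of loops = 2.

2


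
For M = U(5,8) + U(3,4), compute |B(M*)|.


(M1+M2)* = M1* + M2*.
M1* = U(3,8), bases: C(8,3) = 56.
M2* = U(1,4), bases: C(4,1) = 4.
|B(M*)| = 56 * 4 = 224.

224


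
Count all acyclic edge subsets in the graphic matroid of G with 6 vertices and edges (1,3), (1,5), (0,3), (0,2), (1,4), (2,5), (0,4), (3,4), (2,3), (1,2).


An independent set in a graphic matroid is an acyclic edge subset.
G has 6 vertices and 10 edges.
Enumerate all 2^10 = 1024 subsets, checking for acyclicity.
Total independent sets = 454.

454


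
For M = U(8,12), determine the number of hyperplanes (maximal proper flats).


Hyperplanes of U(8,12) are flats of rank 7.
In a uniform matroid, these are exactly the (7)-element subsets.
Count = C(12,7) = 12! / (7! * 5!) = 792.

792


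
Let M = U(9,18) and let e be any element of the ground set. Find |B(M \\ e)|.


Deleting e from U(9,18) gives U(9,17) since n > r.
Bases of U(9,17) = C(17,9) = 17! / (9! * 8!) = 24310.

24310


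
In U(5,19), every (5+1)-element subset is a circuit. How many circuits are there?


In U(5,19), circuits are the (6)-element subsets.
Any set of 6 elements is dependent, and removing any one element gives
an independent set of size 5, so it is a minimal dependent set.
Number of circuits = C(19,6) = 27132.

27132


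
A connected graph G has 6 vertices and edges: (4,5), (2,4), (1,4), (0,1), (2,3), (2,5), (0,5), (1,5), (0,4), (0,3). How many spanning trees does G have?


By Kirchhoff's matrix tree theorem, the number of spanning trees equals
the determinant of any cofactor of the Laplacian matrix L.
G has 6 vertices and 10 edges.
Computing the (5 x 5) cofactor determinant gives 115.

115


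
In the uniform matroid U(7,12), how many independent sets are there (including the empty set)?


Independent sets of U(7,12) are all subsets of size <= 7.
Count = C(12,0) + C(12,1) + C(12,2) + C(12,3) + C(12,4) + C(12,5) + C(12,6) + C(12,7)
     = 1 + 12 + 66 + 220 + 495 + 792 + 924 + 792
     = 3302.

3302


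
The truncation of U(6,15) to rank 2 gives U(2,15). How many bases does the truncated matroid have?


Truncating U(6,15) to rank 2 gives U(2,15).
Bases of U(2,15) are all 2-element subsets of 15 elements.
Number of bases = (15 choose 2) = 105.

105


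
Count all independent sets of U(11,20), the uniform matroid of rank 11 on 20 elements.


Independent sets of U(11,20) are all subsets of size <= 11.
Count = (20 choose 0) + (20 choose 1) + (20 choose 2) + (20 choose 3) + (20 choose 4) + (20 choose 5) + (20 choose 6) + (20 choose 7) + (20 choose 8) + (20 choose 9) + (20 choose 10) + (20 choose 11)
     = 1 + 20 + 190 + 1140 + 4845 + 15504 + 38760 + 77520 + 125970 + 167960 + 184756 + 167960
     = 784626.

784626


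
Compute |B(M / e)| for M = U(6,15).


Contracting e from U(6,15) gives U(5,14).
Bases of U(5,14) = C(14,5) = 2002.

2002


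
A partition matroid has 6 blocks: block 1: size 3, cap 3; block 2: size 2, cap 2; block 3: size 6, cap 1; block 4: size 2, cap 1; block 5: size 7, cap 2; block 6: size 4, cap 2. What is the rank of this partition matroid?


Rank of a partition matroid = sum of min(|Si|, ci) for each block.
= min(3,3) + min(2,2) + min(6,1) + min(2,1) + min(7,2) + min(4,2)
= 3 + 2 + 1 + 1 + 2 + 2
= 11.

11


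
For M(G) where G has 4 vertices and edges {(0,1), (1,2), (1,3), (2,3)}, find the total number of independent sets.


An independent set in a graphic matroid is an acyclic edge subset.
G has 4 vertices and 4 edges.
Enumerate all 2^4 = 16 subsets, checking for acyclicity.
Total independent sets = 14.

14


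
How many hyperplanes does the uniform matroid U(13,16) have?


Hyperplanes of U(13,16) are flats of rank 12.
In a uniform matroid, these are exactly the (12)-element subsets.
Count = (16 choose 12) = 1820.

1820


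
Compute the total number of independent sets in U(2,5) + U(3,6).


For a direct sum, |I(M1+M2)| = |I(M1)| * |I(M2)|.
|I(U(2,5))| = sum C(5,k) for k=0..2 = 16.
|I(U(3,6))| = sum C(6,k) for k=0..3 = 42.
Total = 16 * 42 = 672.

672


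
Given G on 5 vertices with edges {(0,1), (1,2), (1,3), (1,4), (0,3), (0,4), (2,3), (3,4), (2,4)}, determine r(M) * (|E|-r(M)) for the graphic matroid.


r(M) = |V| - c = 5 - 1 = 4.
nullity = |E| - r(M) = 9 - 4 = 5.
Product = 4 * 5 = 20.

20


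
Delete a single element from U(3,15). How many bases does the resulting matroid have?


Deleting e from U(3,15) gives U(3,14) since n > r.
Bases of U(3,14) = C(14,3) = 14! / (3! * 11!) = 364.

364


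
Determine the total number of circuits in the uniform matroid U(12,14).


In U(12,14), circuits are the (13)-element subsets.
Any set of 13 elements is dependent, and removing any one element gives
an independent set of size 12, so it is a minimal dependent set.
Number of circuits = C(14,13) = 14! / (13! * 1!) = 14.

14


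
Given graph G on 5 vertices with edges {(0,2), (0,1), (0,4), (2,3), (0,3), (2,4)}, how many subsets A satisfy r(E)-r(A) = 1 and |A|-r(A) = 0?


R(x,y) = sum over A in 2^E of x^(r(E)-r(A)) * y^(|A|-r(A)).
G has 5 vertices, 6 edges. r(E) = 4.
Enumerate all 2^6 = 64 subsets.
Count subsets with r(E)-r(A)=1 and |A|-r(A)=0: 18.

18


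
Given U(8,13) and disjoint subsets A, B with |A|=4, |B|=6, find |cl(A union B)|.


|A union B| = 4 + 6 = 10 (disjoint).
In U(8,13), cl(S) = S if |S| < 8, else cl(S) = E.
Since 10 >= 8, cl(A union B) = E.
|cl(A union B)| = 13.

13


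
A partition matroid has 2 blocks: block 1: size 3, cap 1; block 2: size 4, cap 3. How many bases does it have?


A basis picks exactly ci elements from block i.
Number of bases = product of C(|Si|, ci).
= C(3,1) * C(4,3)
= 3 * 4
= 12.

12


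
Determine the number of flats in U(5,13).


Flats of U(5,13): every subset of size < 5 is a flat, plus E itself.
Count = C(13,0) + C(13,1) + C(13,2) + C(13,3) + C(13,4) + 1
     = 1 + 13 + 78 + 286 + 715 + 1
     = 1094.

1094


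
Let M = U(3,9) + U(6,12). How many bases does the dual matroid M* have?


(M1+M2)* = M1* + M2*.
M1* = U(6,9), bases: C(9,6) = 84.
M2* = U(6,12), bases: C(12,6) = 924.
|B(M*)| = 84 * 924 = 77616.

77616


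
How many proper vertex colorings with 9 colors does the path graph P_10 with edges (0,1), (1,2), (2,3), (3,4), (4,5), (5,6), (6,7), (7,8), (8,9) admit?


P(P_10, k) = k * (k-1)^(9).
P(9) = 9 * 8^9 = 9 * 134217728 = 1207959552.

1207959552


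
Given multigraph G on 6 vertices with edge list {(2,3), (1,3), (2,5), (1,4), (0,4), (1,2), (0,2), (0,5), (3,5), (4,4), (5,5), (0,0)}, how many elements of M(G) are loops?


In a graphic matroid, a loop is a self-loop edge (u,u) with rank 0.
Examining all 12 edges for self-loops...
Self-loops found: (4,4), (5,5), (0,0)
Number of loops = 3.

3


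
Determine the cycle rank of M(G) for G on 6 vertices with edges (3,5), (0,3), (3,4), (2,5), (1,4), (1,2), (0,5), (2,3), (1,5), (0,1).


Cycle rank (nullity) = |E| - r(M) = |E| - (|V| - c).
|E| = 10, |V| = 6, c = 1.
Nullity = 10 - (6 - 1) = 10 - 5 = 5.

5


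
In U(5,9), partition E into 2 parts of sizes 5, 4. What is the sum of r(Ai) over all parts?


r(Ai) = min(|Ai|, 5) for each part.
Sum = min(5,5) + min(4,5)
    = 5 + 4
    = 9.

9


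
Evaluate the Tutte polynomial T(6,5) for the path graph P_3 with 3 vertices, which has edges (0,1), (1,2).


A path on 3 vertices is a tree with 2 edges.
T(x,y) = x^(2) for any tree.
T(6,5) = 6^2 = 36.

36


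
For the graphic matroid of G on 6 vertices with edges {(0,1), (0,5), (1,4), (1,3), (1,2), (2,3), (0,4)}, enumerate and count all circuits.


A circuit in a graphic matroid = edge set of a simple cycle.
G has 6 vertices and 7 edges.
Enumerating all minimal edge subsets forming cycles...
Total circuits found: 2.

2


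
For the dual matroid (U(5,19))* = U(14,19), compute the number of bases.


The dual of U(r,n) is U(n-r, n) = U(14,19).
Bases of U(14,19) are all (14)-element subsets.
|B(M*)| = C(19,14) = 11628.

11628


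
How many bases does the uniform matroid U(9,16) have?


Bases of U(9,16) are all 9-element subsets of the 16-element ground set.
Number of bases = C(16,9).
C(16,9) = 16! / (9! * 7!) = 11440.

11440


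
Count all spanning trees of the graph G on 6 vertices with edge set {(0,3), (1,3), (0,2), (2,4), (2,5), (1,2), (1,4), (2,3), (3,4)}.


By Kirchhoff's matrix tree theorem, the number of spanning trees equals
the determinant of any cofactor of the Laplacian matrix L.
G has 6 vertices and 9 edges.
Computing the (5 x 5) cofactor determinant gives 40.

40


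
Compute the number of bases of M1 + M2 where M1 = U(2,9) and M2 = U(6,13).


Bases of a direct sum M1 + M2: |B| = |B(M1)| * |B(M2)|.
|B(U(2,9))| = C(9,2) = 36.
|B(U(6,13))| = C(13,6) = 1716.
Total bases = 36 * 1716 = 61776.

61776


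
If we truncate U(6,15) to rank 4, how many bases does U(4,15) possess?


Truncating U(6,15) to rank 4 gives U(4,15).
Bases of U(4,15) are all 4-element subsets of 15 elements.
Number of bases = C(15,4) = (15 * 14 * 13 * 12) / (1 * 2 * 3 * 4) = 1365.

1365


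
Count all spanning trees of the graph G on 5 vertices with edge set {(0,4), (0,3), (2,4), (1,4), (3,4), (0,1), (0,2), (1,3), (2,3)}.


By Kirchhoff's matrix tree theorem, the number of spanning trees equals
the determinant of any cofactor of the Laplacian matrix L.
G has 5 vertices and 9 edges.
Computing the (4 x 4) cofactor determinant gives 75.

75


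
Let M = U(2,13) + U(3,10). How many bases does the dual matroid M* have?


(M1+M2)* = M1* + M2*.
M1* = U(11,13), bases: C(13,11) = 78.
M2* = U(7,10), bases: C(10,7) = 120.
|B(M*)| = 78 * 120 = 9360.

9360


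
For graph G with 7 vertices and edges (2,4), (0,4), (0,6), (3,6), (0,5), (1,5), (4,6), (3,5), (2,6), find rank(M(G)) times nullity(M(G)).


r(M) = |V| - c = 7 - 1 = 6.
nullity = |E| - r(M) = 9 - 6 = 3.
Product = 6 * 3 = 18.

18


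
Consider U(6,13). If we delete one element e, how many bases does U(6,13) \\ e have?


Deleting e from U(6,13) gives U(6,12) since n > r.
Bases of U(6,12) = (12 choose 6) = 924.

924


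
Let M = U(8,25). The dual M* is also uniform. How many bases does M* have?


The dual of U(r,n) is U(n-r, n) = U(17,25).
Bases of U(17,25) are all (17)-element subsets.
|B(M*)| = C(25,17) = 25! / (17! * 8!) = 1081575.

1081575


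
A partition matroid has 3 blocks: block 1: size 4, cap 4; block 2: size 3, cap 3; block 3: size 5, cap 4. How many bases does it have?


A basis picks exactly ci elements from block i.
Number of bases = product of C(|Si|, ci).
= C(4,4) * C(3,3) * C(5,4)
= 1 * 1 * 5
= 5.

5


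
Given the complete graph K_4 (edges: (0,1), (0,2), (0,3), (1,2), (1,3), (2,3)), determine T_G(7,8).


T(K_4; x,y) = x^3 + 3x^2 + 4xy + 2x + y^3 + 3y^2 + 2y.
Substituting x=7, y=8:
= 343 + 147 + 224 + 14 + 512 + 192 + 16
= 1448.

1448


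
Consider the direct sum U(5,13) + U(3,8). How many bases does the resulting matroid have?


Bases of a direct sum M1 + M2: |B| = |B(M1)| * |B(M2)|.
|B(U(5,13))| = C(13,5) = 1287.
|B(U(3,8))| = C(8,3) = 56.
Total bases = 1287 * 56 = 72072.

72072


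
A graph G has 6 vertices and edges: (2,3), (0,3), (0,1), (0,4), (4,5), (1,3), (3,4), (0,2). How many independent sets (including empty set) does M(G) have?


An independent set in a graphic matroid is an acyclic edge subset.
G has 6 vertices and 8 edges.
Enumerate all 2^8 = 256 subsets, checking for acyclicity.
Total independent sets = 162.

162


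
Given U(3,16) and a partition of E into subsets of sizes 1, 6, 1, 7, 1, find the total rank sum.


r(Ai) = min(|Ai|, 3) for each part.
Sum = min(1,3) + min(6,3) + min(1,3) + min(7,3) + min(1,3)
    = 1 + 3 + 1 + 3 + 1
    = 9.

9


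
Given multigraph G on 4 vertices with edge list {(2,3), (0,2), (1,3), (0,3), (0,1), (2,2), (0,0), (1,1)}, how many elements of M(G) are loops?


In a graphic matroid, a loop is a self-loop edge (u,u) with rank 0.
Examining all 8 edges for self-loops...
Self-loops found: (2,2), (0,0), (1,1)
Number of loops = 3.

3


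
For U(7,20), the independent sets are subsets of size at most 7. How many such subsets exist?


Independent sets of U(7,20) are all subsets of size <= 7.
Count = C(20,0) + C(20,1) + C(20,2) + C(20,3) + C(20,4) + C(20,5) + C(20,6) + C(20,7)
     = 1 + 20 + 190 + 1140 + 4845 + 15504 + 38760 + 77520
     = 137980.

137980


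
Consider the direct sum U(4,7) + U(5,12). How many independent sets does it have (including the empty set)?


For a direct sum, |I(M1+M2)| = |I(M1)| * |I(M2)|.
|I(U(4,7))| = sum C(7,k) for k=0..4 = 99.
|I(U(5,12))| = sum C(12,k) for k=0..5 = 1586.
Total = 99 * 1586 = 157014.

157014


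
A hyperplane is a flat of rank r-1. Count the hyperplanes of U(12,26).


Hyperplanes of U(12,26) are flats of rank 11.
In a uniform matroid, these are exactly the (11)-element subsets.
Count = C(26,11) = 7726160.

7726160


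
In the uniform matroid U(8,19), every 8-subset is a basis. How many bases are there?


Bases of U(8,19) are all 8-element subsets of the 19-element ground set.
Number of bases = C(19,8).
(19 choose 8) = 75582.

75582


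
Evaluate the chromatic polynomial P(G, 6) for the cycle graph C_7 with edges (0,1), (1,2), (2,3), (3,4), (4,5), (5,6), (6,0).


P(C_7, k) = (k-1)^7 + (-1)^7*(k-1).
P(6) = (5)^7 - 5
= 78125 - 5 = 78120.

78120


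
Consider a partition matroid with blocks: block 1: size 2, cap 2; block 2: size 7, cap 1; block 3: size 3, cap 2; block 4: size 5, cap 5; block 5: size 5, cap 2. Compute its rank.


Rank of a partition matroid = sum of min(|Si|, ci) for each block.
= min(2,2) + min(7,1) + min(3,2) + min(5,5) + min(5,2)
= 2 + 1 + 2 + 5 + 2
= 12.

12


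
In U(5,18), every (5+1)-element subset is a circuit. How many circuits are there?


In U(5,18), circuits are the (6)-element subsets.
Any set of 6 elements is dependent, and removing any one element gives
an independent set of size 5, so it is a minimal dependent set.
Number of circuits = (18 choose 6) = 18564.

18564


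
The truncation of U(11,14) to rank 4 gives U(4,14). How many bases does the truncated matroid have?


Truncating U(11,14) to rank 4 gives U(4,14).
Bases of U(4,14) are all 4-element subsets of 14 elements.
Number of bases = C(14,4) = (14 * 13 * 12 * 11) / (1 * 2 * 3 * 4) = 1001.

1001


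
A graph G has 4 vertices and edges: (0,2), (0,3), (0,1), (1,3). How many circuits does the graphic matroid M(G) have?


A circuit in a graphic matroid = edge set of a simple cycle.
G has 4 vertices and 4 edges.
Enumerating all minimal edge subsets forming cycles...
Total circuits found: 1.

1


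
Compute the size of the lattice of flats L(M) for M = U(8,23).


Flats of U(8,23): every subset of size < 8 is a flat, plus E itself.
Count = (23 choose 0) + (23 choose 1) + (23 choose 2) + (23 choose 3) + (23 choose 4) + (23 choose 5) + (23 choose 6) + (23 choose 7) + 1
     = 1 + 23 + 253 + 1771 + 8855 + 33649 + 100947 + 245157 + 1
     = 390657.

390657


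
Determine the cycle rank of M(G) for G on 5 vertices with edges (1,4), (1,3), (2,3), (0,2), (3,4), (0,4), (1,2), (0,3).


Cycle rank (nullity) = |E| - r(M) = |E| - (|V| - c).
|E| = 8, |V| = 5, c = 1.
Nullity = 8 - (5 - 1) = 8 - 4 = 4.

4


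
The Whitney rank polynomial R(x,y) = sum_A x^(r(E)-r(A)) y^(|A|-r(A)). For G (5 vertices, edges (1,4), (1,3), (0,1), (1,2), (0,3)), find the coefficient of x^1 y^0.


R(x,y) = sum over A in 2^E of x^(r(E)-r(A)) * y^(|A|-r(A)).
G has 5 vertices, 5 edges. r(E) = 4.
Enumerate all 2^5 = 32 subsets.
Count subsets with r(E)-r(A)=1 and |A|-r(A)=0: 9.

9


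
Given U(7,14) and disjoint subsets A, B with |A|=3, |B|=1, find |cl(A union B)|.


|A union B| = 3 + 1 = 4 (disjoint).
In U(7,14), cl(S) = S if |S| < 7, else cl(S) = E.
Since 4 < 7, cl(A union B) = A union B.
|cl(A union B)| = 4.

4


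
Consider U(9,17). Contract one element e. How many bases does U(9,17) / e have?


Contracting e from U(9,17) gives U(8,16).
Bases of U(8,16) = C(16,8) = 16! / (8! * 8!) = 12870.

12870


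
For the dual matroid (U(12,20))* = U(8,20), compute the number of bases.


The dual of U(r,n) is U(n-r, n) = U(8,20).
Bases of U(8,20) are all (8)-element subsets.
|B(M*)| = C(20,8) = 20! / (8! * 12!) = 125970.

125970


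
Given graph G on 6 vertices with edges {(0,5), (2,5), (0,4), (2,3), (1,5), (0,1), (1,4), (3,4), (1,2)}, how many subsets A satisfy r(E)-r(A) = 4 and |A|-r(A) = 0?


R(x,y) = sum over A in 2^E of x^(r(E)-r(A)) * y^(|A|-r(A)).
G has 6 vertices, 9 edges. r(E) = 5.
Enumerate all 2^9 = 512 subsets.
Count subsets with r(E)-r(A)=4 and |A|-r(A)=0: 9.

9


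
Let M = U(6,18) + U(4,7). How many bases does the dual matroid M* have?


(M1+M2)* = M1* + M2*.
M1* = U(12,18), bases: C(18,12) = 18564.
M2* = U(3,7), bases: C(7,3) = 35.
|B(M*)| = 18564 * 35 = 649740.

649740


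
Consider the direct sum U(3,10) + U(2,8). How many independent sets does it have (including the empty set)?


For a direct sum, |I(M1+M2)| = |I(M1)| * |I(M2)|.
|I(U(3,10))| = sum C(10,k) for k=0..3 = 176.
|I(U(2,8))| = sum C(8,k) for k=0..2 = 37.
Total = 176 * 37 = 6512.

6512


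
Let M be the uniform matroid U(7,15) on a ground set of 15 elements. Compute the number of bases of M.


Bases of U(7,15) are all 7-element subsets of the 15-element ground set.
Number of bases = C(15,7).
C(15,7) = 6435.

6435


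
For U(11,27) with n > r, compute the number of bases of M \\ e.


Deleting e from U(11,27) gives U(11,26) since n > r.
Bases of U(11,26) = C(26,11) = 7726160.

7726160


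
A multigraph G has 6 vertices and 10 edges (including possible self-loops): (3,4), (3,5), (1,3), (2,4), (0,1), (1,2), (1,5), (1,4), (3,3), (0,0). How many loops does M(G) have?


In a graphic matroid, a loop is a self-loop edge (u,u) with rank 0.
Examining all 10 edges for self-loops...
Self-loops found: (3,3), (0,0)
Number of loops = 2.

2


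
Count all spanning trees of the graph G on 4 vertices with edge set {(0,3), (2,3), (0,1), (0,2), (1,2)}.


By Kirchhoff's matrix tree theorem, the number of spanning trees equals
the determinant of any cofactor of the Laplacian matrix L.
G has 4 vertices and 5 edges.
Computing the (3 x 3) cofactor determinant gives 8.

8


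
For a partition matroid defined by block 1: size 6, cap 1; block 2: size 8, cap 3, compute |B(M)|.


A basis picks exactly ci elements from block i.
Number of bases = product of C(|Si|, ci).
= C(6,1) * C(8,3)
= 6 * 56
= 336.

336


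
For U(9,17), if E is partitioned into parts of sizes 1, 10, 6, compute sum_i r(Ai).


r(Ai) = min(|Ai|, 9) for each part.
Sum = min(1,9) + min(10,9) + min(6,9)
    = 1 + 9 + 6
    = 16.

16


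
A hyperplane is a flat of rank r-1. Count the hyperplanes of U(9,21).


Hyperplanes of U(9,21) are flats of rank 8.
In a uniform matroid, these are exactly the (8)-element subsets.
Count = (21 choose 8) = 203490.

203490


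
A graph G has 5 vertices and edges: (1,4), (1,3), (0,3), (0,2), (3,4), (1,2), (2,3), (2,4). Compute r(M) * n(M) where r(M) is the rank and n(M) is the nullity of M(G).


r(M) = |V| - c = 5 - 1 = 4.
nullity = |E| - r(M) = 8 - 4 = 4.
Product = 4 * 4 = 16.

16


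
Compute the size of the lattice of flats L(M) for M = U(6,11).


Flats of U(6,11): every subset of size < 6 is a flat, plus E itself.
Count = C(11,0) + C(11,1) + C(11,2) + C(11,3) + C(11,4) + C(11,5) + 1
     = 1 + 11 + 55 + 165 + 330 + 462 + 1
     = 1025.

1025


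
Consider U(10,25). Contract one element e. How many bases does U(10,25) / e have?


Contracting e from U(10,25) gives U(9,24).
Bases of U(9,24) = C(24,9) = 24! / (9! * 15!) = 1307504.

1307504


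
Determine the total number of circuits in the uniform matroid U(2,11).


In U(2,11), circuits are the (3)-element subsets.
Any set of 3 elements is dependent, and removing any one element gives
an independent set of size 2, so it is a minimal dependent set.
Number of circuits = (11 choose 3) = 165.

165


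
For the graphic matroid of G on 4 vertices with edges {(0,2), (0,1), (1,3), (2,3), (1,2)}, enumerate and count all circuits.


A circuit in a graphic matroid = edge set of a simple cycle.
G has 4 vertices and 5 edges.
Enumerating all minimal edge subsets forming cycles...
Total circuits found: 3.

3


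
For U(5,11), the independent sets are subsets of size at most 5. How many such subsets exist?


Independent sets of U(5,11) are all subsets of size <= 5.
Count = (11 choose 0) + (11 choose 1) + (11 choose 2) + (11 choose 3) + (11 choose 4) + (11 choose 5)
     = 1 + 11 + 55 + 165 + 330 + 462
     = 1024.

1024


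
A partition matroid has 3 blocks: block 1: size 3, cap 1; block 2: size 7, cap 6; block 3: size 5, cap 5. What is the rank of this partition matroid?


Rank of a partition matroid = sum of min(|Si|, ci) for each block.
= min(3,1) + min(7,6) + min(5,5)
= 1 + 6 + 5
= 12.

12


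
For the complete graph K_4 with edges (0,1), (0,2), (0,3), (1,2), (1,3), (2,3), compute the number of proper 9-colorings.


P(K_4, k) = k(k-1)(k-2)...(k-3).
P(9) = (9) * (8) * (7) * (6) = 3024.

3024


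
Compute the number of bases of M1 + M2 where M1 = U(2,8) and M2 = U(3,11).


Bases of a direct sum M1 + M2: |B| = |B(M1)| * |B(M2)|.
|B(U(2,8))| = C(8,2) = 28.
|B(U(3,11))| = C(11,3) = 165.
Total bases = 28 * 165 = 4620.

4620


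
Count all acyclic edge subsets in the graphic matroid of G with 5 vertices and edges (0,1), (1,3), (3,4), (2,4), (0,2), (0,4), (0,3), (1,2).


An independent set in a graphic matroid is an acyclic edge subset.
G has 5 vertices and 8 edges.
Enumerate all 2^8 = 256 subsets, checking for acyclicity.
Total independent sets = 134.

134


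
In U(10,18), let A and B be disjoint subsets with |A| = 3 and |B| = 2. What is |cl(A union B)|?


|A union B| = 3 + 2 = 5 (disjoint).
In U(10,18), cl(S) = S if |S| < 10, else cl(S) = E.
Since 5 < 10, cl(A union B) = A union B.
|cl(A union B)| = 5.

5


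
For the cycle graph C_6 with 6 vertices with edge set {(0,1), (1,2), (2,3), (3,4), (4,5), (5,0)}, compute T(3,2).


T(C_6; x,y) = x + x^2 + ... + x^(5) + y.
T(3,2) = 3^1 + 3^2 + 3^3 + 3^4 + 3^5 + 2
= 3 + 9 + 27 + 81 + 243 + 2
= 365.

365
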